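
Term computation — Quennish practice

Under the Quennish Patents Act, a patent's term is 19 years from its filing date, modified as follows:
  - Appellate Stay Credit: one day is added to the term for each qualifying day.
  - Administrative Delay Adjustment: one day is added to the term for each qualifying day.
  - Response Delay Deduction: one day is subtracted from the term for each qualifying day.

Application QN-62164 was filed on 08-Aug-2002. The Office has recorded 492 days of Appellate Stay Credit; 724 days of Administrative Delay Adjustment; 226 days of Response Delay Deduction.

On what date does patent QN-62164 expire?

April 24, 2024

Base term: filing date + 19 years → 8 August 2021.
Appellate Stay Credit: +492 days → 13 December 2022.
Administrative Delay Adjustment: +724 days → 6 December 2024.
Response Delay Deduction: −226 days → 24 April 2024.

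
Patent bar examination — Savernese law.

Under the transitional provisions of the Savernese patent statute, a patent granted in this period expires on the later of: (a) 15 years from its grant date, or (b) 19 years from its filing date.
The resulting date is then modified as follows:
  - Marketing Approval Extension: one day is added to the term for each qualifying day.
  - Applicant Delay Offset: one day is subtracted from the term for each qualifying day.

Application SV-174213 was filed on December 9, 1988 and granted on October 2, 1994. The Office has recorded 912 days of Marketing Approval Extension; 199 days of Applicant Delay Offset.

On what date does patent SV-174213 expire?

2011-09-15

(a) grant + 15 years → 2 October 2009.
(b) filing + 19 years → 9 December 2007.
Later of the two: 2 October 2009.
Marketing Approval Extension: +912 days → 1 April 2012.
Applicant Delay Offset: −199 days → 15 September 2011.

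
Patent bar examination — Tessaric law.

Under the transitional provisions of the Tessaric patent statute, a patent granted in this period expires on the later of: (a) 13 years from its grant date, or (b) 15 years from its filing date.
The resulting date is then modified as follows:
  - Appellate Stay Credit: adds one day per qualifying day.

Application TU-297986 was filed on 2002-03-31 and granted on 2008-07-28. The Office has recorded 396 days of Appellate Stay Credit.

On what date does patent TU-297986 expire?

(a) grant + 13 years → 28 July 2021.
(b) filing + 15 years → 31 March 2017.
Later of the two: 28 July 2021.
Appellate Stay Credit: +396 days → 28 August 2022.

August 28, 2022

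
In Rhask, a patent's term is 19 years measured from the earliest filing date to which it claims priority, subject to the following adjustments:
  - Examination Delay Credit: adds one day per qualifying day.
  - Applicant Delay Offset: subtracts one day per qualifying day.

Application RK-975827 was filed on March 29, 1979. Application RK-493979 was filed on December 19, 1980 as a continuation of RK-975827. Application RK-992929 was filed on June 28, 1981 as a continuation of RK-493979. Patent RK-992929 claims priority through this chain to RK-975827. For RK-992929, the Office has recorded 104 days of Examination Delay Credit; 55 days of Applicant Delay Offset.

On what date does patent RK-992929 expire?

1998-05-17

Earliest priority filing: 29 March 1979.
Base term: 29 March 1979 + 19 years → 29 March 1998.
Examination Delay Credit: +104 days → 11 July 1998.
Applicant Delay Offset: −55 days → 17 May 1998.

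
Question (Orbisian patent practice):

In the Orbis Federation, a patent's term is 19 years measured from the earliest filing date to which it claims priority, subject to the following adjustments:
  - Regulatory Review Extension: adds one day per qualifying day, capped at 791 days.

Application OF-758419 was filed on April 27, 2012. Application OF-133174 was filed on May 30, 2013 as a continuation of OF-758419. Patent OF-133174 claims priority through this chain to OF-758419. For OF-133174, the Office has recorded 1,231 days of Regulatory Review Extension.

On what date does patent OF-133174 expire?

June 26, 2033

Earliest priority filing: 27 April 2012.
Base term: 27 April 2012 + 19 years → 27 April 2031.
Regulatory Review Extension: 1231 days claimed exceeds the 791-day cap, so +791 days → 26 June 2033.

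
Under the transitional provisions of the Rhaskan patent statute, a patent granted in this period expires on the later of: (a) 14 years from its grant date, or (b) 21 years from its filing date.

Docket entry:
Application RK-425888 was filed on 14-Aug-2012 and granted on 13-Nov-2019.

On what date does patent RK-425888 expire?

November 13, 2033

(a) grant + 14 years → 13 November 2033.
(b) filing + 21 years → 14 August 2033.
Later of the two: 13 November 2033.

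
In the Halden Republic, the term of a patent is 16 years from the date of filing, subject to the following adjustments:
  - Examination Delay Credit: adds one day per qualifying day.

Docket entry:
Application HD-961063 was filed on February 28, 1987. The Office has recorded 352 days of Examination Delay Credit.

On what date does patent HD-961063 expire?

2004-02-15

Base term: filing date + 16 years → 28 February 2003.
Examination Delay Credit: +352 days → 15 February 2004.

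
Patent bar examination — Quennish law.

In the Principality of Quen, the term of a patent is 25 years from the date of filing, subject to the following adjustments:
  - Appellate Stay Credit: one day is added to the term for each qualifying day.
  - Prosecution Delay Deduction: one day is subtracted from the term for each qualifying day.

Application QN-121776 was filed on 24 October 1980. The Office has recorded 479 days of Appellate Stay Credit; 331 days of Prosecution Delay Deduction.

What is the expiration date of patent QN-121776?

Base term: filing date + 25 years → 24 October 2005.
Appellate Stay Credit: +479 days → 15 February 2007.
Prosecution Delay Deduction: −331 days → 21 March 2006.

2006-03-21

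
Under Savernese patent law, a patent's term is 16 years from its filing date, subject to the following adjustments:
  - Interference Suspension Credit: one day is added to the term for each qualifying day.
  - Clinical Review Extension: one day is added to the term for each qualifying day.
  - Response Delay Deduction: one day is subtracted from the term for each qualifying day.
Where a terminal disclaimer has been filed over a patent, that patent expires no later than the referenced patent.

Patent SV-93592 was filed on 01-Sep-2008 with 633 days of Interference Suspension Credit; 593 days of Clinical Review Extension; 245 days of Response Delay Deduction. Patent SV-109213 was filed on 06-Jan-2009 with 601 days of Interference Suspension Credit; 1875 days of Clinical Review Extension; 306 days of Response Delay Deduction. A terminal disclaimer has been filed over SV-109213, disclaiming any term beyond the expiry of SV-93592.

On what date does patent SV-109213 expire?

Natural term of SV-109213:
  Base: filing + 16 years → 6 January 2025.
  Interference Suspension Credit: +601 days → 30 August 2026.
  Clinical Review Extension: +1875 days → 18 October 2031.
  Response Delay Deduction: −306 days → 16 December 2030.
Expiry of referenced patent SV-93592:
  Base: filing + 16 years → 1 September 2024.
  Interference Suspension Credit: +633 days → 27 May 2026.
  Clinical Review Extension: +593 days → 10 January 2028.
  Response Delay Deduction: −245 days → 10 May 2027.
Terminal disclaimer: SV-109213 expires on the earlier of 16 December 2030 and 10 May 2027.

May 10, 2027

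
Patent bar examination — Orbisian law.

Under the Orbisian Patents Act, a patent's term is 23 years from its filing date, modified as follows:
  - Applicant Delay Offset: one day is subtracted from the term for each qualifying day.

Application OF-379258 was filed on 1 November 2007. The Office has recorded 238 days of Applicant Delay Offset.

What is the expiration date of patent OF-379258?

2030-03-08

Base term: filing date + 23 years → 1 November 2030.
Applicant Delay Offset: −238 days → 8 March 2030.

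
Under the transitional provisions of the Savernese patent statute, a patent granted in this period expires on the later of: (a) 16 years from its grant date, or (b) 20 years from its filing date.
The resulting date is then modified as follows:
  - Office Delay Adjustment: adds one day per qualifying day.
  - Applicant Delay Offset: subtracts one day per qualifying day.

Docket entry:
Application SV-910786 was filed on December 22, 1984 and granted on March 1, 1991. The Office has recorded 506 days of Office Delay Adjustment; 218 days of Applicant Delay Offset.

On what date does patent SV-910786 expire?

December 14, 2007

(a) grant + 16 years → 1 March 2007.
(b) filing + 20 years → 22 December 2004.
Later of the two: 1 March 2007.
Office Delay Adjustment: +506 days → 19 July 2008.
Applicant Delay Offset: −218 days → 14 December 2007.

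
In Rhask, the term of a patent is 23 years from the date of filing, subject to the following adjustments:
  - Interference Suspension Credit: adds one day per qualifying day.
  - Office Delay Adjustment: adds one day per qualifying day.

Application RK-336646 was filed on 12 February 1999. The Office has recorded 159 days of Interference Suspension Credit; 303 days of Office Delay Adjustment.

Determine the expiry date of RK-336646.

Base term: filing date + 23 years → 12 February 2022.
Interference Suspension Credit: +159 days → 21 July 2022.
Office Delay Adjustment: +303 days → 20 May 2023.

2023-05-20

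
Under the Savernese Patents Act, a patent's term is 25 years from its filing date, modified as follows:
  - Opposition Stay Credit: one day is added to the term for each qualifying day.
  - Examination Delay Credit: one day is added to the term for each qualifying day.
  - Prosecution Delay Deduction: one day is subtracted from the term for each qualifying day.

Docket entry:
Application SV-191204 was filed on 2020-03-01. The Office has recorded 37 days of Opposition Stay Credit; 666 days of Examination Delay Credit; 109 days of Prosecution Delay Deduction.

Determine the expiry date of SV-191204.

October 16, 2046

Base term: filing date + 25 years → 1 March 2045.
Opposition Stay Credit: +37 days → 7 April 2045.
Examination Delay Credit: +666 days → 2 February 2047.
Prosecution Delay Deduction: −109 days → 16 October 2046.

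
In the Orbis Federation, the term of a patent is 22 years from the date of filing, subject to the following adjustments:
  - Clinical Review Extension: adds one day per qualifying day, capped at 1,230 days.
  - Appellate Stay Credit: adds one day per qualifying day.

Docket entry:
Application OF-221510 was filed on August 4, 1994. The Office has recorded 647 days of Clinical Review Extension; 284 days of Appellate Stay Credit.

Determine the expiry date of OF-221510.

Base term: filing date + 22 years → 4 August 2016.
Clinical Review Extension: 647 days (within the 1230-day cap) → +647 days → 13 May 2018.
Appellate Stay Credit: +284 days → 21 February 2019.

2019-02-21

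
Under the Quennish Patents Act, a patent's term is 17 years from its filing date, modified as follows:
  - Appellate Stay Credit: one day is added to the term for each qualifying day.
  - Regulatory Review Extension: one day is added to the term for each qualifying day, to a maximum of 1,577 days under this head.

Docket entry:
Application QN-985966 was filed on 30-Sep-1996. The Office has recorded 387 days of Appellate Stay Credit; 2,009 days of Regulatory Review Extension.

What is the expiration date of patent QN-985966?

February 15, 2019

Base term: filing date + 17 years → 30 September 2013.
Appellate Stay Credit: +387 days → 22 October 2014.
Regulatory Review Extension: 2009 days claimed exceeds the 1577-day cap, so +1577 days → 15 February 2019.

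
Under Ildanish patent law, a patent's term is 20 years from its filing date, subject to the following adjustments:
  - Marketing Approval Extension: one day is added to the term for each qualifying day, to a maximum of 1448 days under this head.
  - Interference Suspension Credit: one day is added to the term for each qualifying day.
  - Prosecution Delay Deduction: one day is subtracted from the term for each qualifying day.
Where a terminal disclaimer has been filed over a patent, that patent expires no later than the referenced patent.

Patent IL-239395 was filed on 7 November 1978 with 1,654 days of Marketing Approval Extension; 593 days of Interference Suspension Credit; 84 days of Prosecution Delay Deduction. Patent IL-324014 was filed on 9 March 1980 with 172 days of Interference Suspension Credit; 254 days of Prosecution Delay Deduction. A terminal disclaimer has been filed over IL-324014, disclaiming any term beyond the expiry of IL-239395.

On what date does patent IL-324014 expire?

1999-12-18

Natural term of IL-324014:
  Base: filing + 20 years → 9 March 2000.
  Interference Suspension Credit: +172 days → 28 August 2000.
  Prosecution Delay Deduction: −254 days → 18 December 1999.
Expiry of referenced patent IL-239395:
  Base: filing + 20 years → 7 November 1998.
  Marketing Approval Extension: 1654 days claimed exceeds the 1448-day cap, so +1448 days → 25 October 2002.
  Interference Suspension Credit: +593 days → 9 June 2004.
  Prosecution Delay Deduction: −84 days → 17 March 2004.
Terminal disclaimer: IL-324014 expires on the earlier of 18 December 1999 and 17 March 2004.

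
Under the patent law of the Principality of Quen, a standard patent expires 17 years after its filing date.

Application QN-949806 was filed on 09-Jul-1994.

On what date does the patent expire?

July 9, 2011

Filing date + 17 years → 9 July 2011.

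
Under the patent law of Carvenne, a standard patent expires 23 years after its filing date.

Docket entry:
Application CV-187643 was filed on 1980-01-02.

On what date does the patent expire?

January 2, 2003

Filing date + 23 years → 2 January 2003.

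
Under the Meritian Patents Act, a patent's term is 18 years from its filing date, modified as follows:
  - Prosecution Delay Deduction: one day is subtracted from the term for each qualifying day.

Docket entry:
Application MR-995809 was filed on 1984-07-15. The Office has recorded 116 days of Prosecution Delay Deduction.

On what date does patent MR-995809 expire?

March 21, 2002

Base term: filing date + 18 years → 15 July 2002.
Prosecution Delay Deduction: −116 days → 21 March 2002.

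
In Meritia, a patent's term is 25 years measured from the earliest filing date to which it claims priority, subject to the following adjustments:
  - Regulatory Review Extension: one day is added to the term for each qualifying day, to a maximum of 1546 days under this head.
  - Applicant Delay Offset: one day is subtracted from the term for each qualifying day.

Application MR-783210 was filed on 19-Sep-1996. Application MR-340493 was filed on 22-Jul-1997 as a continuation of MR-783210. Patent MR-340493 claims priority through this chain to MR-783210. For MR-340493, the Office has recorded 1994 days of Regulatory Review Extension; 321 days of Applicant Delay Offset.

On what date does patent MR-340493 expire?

Earliest priority filing: 19 September 1996.
Base term: 19 September 1996 + 25 years → 19 September 2021.
Regulatory Review Extension: 1994 days claimed exceeds the 1546-day cap, so +1546 days → 13 December 2025.
Applicant Delay Offset: −321 days → 26 January 2025.

January 26, 2025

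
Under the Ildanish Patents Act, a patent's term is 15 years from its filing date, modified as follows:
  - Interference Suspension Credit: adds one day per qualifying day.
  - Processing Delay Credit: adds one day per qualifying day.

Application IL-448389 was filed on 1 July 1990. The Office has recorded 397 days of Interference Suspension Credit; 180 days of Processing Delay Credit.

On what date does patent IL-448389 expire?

Base term: filing date + 15 years → 1 July 2005.
Interference Suspension Credit: +397 days → 2 August 2006.
Processing Delay Credit: +180 days → 29 January 2007.

January 29, 2007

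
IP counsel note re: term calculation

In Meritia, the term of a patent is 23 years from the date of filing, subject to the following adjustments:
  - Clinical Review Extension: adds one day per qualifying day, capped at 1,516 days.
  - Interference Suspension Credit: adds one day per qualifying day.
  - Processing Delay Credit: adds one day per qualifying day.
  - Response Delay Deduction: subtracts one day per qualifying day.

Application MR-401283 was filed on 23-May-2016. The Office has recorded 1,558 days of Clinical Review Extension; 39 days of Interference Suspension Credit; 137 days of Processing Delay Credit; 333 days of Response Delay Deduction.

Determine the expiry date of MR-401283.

Base term: filing date + 23 years → 23 May 2039.
Clinical Review Extension: 1558 days claimed exceeds the 1516-day cap, so +1516 days → 17 July 2043.
Interference Suspension Credit: +39 days → 25 August 2043.
Processing Delay Credit: +137 days → 9 January 2044.
Response Delay Deduction: −333 days → 10 February 2043.

February 10, 2043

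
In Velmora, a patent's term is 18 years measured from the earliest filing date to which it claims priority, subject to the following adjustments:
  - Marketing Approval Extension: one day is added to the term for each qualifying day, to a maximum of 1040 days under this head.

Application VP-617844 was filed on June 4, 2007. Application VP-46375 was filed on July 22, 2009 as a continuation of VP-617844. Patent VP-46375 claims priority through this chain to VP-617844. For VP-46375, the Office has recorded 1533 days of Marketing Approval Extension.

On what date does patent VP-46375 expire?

Earliest priority filing: 4 June 2007.
Base term: 4 June 2007 + 18 years → 4 June 2025.
Marketing Approval Extension: 1533 days claimed exceeds the 1040-day cap, so +1040 days → 9 April 2028.

April 9, 2028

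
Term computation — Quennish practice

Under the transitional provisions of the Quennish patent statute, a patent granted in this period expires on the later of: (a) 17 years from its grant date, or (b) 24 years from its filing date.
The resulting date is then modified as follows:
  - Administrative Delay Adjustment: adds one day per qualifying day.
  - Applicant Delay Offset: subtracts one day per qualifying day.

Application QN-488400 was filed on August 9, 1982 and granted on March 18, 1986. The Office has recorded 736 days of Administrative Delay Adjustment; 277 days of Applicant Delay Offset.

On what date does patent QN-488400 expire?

November 11, 2007

(a) grant + 17 years → 18 March 2003.
(b) filing + 24 years → 9 August 2006.
Later of the two: 9 August 2006.
Administrative Delay Adjustment: +736 days → 14 August 2008.
Applicant Delay Offset: −277 days → 11 November 2007.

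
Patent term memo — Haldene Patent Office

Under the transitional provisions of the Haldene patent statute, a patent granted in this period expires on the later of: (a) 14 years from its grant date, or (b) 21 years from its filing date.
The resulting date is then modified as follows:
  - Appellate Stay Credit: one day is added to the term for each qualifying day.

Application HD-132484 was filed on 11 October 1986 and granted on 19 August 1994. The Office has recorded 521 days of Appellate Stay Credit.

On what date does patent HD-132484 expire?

(a) grant + 14 years → 19 August 2008.
(b) filing + 21 years → 11 October 2007.
Later of the two: 19 August 2008.
Appellate Stay Credit: +521 days → 22 January 2010.

2010-01-22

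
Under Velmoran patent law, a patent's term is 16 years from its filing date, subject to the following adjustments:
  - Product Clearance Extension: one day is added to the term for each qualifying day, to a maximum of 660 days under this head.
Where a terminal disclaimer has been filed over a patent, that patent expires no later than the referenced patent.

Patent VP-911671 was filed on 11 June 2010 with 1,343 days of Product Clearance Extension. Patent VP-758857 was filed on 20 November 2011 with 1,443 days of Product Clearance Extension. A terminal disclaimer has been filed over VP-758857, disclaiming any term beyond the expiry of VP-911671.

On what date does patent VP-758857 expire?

April 1, 2028

Natural term of VP-758857:
  Base: filing + 16 years → 20 November 2027.
  Product Clearance Extension: 1443 days claimed exceeds the 660-day cap, so +660 days → 10 September 2029.
Expiry of referenced patent VP-911671:
  Base: filing + 16 years → 11 June 2026.
  Product Clearance Extension: 1343 days claimed exceeds the 660-day cap, so +660 days → 1 April 2028.
Terminal disclaimer: VP-758857 expires on the earlier of 10 September 2029 and 1 April 2028.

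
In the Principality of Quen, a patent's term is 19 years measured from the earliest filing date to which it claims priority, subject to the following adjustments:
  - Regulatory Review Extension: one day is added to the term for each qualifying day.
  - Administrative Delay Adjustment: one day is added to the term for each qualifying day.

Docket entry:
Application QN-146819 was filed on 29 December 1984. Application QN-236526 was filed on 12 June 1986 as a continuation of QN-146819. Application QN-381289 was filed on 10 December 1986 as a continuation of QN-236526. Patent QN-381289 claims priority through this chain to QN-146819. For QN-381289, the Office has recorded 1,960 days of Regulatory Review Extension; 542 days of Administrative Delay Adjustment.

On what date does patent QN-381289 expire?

Earliest priority filing: 29 December 1984.
Base term: 29 December 1984 + 19 years → 29 December 2003.
Regulatory Review Extension: +1960 days → 11 May 2009.
Administrative Delay Adjustment: +542 days → 4 November 2010.

2010-11-04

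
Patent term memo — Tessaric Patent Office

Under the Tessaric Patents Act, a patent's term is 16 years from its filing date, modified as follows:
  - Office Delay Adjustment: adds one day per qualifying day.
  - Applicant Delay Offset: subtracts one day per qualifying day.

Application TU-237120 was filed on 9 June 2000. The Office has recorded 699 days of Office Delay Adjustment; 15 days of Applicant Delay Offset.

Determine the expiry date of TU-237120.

Base term: filing date + 16 years → 9 June 2016.
Office Delay Adjustment: +699 days → 9 May 2018.
Applicant Delay Offset: −15 days → 24 April 2018.

2018-04-24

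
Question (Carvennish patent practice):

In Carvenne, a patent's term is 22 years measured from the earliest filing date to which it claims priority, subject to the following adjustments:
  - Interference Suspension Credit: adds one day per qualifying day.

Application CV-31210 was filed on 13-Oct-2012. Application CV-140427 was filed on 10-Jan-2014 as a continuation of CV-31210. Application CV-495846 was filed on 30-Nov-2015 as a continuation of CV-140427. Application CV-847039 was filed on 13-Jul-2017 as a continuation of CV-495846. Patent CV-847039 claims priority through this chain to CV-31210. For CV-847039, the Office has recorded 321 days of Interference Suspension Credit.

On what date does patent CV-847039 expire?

August 30, 2035

Earliest priority filing: 13 October 2012.
Base term: 13 October 2012 + 22 years → 13 October 2034.
Interference Suspension Credit: +321 days → 30 August 2035.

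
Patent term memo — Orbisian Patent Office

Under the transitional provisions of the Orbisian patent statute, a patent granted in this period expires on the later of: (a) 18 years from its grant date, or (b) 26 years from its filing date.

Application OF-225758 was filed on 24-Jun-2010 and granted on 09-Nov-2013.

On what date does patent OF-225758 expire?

June 24, 2036

(a) grant + 18 years → 9 November 2031.
(b) filing + 26 years → 24 June 2036.
Later of the two: 24 June 2036.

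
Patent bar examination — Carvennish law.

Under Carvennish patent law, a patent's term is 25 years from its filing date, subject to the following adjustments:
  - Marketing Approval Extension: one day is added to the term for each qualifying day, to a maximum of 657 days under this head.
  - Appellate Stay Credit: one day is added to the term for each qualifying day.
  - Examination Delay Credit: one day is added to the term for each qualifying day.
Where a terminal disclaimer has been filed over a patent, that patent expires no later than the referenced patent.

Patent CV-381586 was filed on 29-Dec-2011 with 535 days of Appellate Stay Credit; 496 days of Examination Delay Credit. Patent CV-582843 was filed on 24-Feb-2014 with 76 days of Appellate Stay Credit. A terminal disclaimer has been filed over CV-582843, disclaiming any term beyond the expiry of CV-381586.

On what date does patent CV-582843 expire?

Natural term of CV-582843:
  Base: filing + 25 years → 24 February 2039.
  Appellate Stay Credit: +76 days → 11 May 2039.
Expiry of referenced patent CV-381586:
  Base: filing + 25 years → 29 December 2036.
  Appellate Stay Credit: +535 days → 17 June 2038.
  Examination Delay Credit: +496 days → 26 October 2039.
Terminal disclaimer: CV-582843 expires on the earlier of 11 May 2039 and 26 October 2039.

May 11, 2039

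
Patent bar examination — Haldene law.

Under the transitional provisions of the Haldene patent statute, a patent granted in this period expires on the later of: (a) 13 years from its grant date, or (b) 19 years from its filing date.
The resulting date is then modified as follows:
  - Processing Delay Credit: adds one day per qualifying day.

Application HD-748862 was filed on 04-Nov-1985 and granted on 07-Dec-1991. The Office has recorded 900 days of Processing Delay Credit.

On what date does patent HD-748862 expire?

(a) grant + 13 years → 7 December 2004.
(b) filing + 19 years → 4 November 2004.
Later of the two: 7 December 2004.
Processing Delay Credit: +900 days → 26 May 2007.

2007-05-26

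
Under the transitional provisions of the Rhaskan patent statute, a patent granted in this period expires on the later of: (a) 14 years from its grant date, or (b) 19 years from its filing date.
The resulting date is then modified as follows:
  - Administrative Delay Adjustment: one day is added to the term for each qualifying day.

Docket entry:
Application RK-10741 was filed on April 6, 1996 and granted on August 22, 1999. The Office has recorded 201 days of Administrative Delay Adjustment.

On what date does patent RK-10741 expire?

2015-10-24

(a) grant + 14 years → 22 August 2013.
(b) filing + 19 years → 6 April 2015.
Later of the two: 6 April 2015.
Administrative Delay Adjustment: +201 days → 24 October 2015.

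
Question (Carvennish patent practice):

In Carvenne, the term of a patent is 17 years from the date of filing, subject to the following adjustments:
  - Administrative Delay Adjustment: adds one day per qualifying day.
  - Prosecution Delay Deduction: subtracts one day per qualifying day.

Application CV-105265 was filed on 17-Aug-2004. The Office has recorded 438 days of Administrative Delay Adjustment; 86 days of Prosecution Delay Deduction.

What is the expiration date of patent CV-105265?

Base term: filing date + 17 years → 17 August 2021.
Administrative Delay Adjustment: +438 days → 29 October 2022.
Prosecution Delay Deduction: −86 days → 4 August 2022.

2022-08-04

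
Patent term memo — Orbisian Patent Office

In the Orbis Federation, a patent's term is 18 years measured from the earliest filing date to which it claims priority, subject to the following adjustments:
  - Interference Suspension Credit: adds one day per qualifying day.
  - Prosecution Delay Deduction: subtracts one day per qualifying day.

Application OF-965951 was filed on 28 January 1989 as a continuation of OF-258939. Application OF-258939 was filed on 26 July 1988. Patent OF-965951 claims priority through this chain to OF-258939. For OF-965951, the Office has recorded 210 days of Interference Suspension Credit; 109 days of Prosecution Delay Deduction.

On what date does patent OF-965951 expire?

Earliest priority filing: 26 July 1988.
Base term: 26 July 1988 + 18 years → 26 July 2006.
Interference Suspension Credit: +210 days → 21 February 2007.
Prosecution Delay Deduction: −109 days → 4 November 2006.

November 4, 2006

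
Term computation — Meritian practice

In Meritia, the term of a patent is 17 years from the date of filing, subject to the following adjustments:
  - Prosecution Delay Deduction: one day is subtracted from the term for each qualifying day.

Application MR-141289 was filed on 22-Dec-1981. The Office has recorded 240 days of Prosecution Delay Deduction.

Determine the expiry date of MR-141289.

1998-04-26

Base term: filing date + 17 years → 22 December 1998.
Prosecution Delay Deduction: −240 days → 26 April 1998.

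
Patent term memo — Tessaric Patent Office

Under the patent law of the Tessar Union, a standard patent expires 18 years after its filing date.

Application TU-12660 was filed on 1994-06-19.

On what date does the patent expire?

Filing date + 18 years → 19 June 2012.

June 19, 2012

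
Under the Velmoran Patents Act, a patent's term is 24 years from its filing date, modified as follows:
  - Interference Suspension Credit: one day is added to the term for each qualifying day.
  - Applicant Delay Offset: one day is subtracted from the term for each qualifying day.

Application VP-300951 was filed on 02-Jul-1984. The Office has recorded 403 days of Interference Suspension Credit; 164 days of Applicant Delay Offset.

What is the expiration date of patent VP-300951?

February 26, 2009

Base term: filing date + 24 years → 2 July 2008.
Interference Suspension Credit: +403 days → 9 August 2009.
Applicant Delay Offset: −164 days → 26 February 2009.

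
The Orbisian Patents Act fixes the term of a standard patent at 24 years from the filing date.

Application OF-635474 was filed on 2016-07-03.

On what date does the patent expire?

2040-07-03

Filing date + 24 years → 3 July 2040.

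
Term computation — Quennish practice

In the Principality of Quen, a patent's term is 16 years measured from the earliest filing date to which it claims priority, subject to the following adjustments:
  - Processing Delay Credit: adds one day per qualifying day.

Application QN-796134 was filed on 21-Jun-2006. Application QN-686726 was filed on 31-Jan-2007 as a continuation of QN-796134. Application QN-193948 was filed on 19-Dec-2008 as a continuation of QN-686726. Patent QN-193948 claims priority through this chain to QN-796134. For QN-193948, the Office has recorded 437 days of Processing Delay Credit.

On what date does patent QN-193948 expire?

2023-09-01

Earliest priority filing: 21 June 2006.
Base term: 21 June 2006 + 16 years → 21 June 2022.
Processing Delay Credit: +437 days → 1 September 2023.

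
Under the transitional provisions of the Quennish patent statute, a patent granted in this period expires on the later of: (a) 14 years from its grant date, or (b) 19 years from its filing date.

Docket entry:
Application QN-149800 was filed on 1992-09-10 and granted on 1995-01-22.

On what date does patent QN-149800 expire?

September 10, 2011

(a) grant + 14 years → 22 January 2009.
(b) filing + 19 years → 10 September 2011.
Later of the two: 10 September 2011.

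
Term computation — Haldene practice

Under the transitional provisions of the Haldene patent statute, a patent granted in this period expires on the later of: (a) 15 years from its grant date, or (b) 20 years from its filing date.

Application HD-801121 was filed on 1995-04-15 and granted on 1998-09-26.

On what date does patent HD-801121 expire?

2015-04-15

(a) grant + 15 years → 26 September 2013.
(b) filing + 20 years → 15 April 2015.
Later of the two: 15 April 2015.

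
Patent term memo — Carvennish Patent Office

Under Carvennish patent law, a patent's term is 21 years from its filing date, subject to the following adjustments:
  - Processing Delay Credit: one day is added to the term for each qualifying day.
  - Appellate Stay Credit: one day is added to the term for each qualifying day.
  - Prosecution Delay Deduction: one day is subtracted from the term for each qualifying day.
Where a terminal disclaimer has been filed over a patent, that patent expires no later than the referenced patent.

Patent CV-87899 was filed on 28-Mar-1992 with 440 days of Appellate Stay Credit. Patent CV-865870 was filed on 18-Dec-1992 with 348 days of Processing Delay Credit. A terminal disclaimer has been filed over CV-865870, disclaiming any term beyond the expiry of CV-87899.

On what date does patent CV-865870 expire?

Natural term of CV-865870:
  Base: filing + 21 years → 18 December 2013.
  Processing Delay Credit: +348 days → 1 December 2014.
Expiry of referenced patent CV-87899:
  Base: filing + 21 years → 28 March 2013.
  Appellate Stay Credit: +440 days → 11 June 2014.
Terminal disclaimer: CV-865870 expires on the earlier of 1 December 2014 and 11 June 2014.

2014-06-11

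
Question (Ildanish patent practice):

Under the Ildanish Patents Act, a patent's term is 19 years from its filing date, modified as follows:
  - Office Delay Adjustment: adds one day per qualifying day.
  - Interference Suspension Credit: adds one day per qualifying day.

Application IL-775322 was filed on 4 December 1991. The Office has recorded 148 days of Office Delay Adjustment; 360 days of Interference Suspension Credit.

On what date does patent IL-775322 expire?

April 25, 2012

Base term: filing date + 19 years → 4 December 2010.
Office Delay Adjustment: +148 days → 1 May 2011.
Interference Suspension Credit: +360 days → 25 April 2012.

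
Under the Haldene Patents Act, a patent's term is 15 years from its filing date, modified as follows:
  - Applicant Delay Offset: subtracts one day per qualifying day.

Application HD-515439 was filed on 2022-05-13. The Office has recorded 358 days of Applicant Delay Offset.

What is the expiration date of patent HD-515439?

2036-05-20

Base term: filing date + 15 years → 13 May 2037.
Applicant Delay Offset: −358 days → 20 May 2036.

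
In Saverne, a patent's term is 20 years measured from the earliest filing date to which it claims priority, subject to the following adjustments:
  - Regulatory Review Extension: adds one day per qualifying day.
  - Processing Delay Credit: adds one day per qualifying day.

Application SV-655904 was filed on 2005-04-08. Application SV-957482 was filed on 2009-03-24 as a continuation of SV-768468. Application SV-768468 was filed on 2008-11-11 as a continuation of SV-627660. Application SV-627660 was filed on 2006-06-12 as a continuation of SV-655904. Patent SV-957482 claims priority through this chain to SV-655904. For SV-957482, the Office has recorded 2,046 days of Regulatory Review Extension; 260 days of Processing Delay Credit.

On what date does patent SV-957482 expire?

Earliest priority filing: 8 April 2005.
Base term: 8 April 2005 + 20 years → 8 April 2025.
Regulatory Review Extension: +2046 days → 14 November 2030.
Processing Delay Credit: +260 days → 1 August 2031.

August 1, 2031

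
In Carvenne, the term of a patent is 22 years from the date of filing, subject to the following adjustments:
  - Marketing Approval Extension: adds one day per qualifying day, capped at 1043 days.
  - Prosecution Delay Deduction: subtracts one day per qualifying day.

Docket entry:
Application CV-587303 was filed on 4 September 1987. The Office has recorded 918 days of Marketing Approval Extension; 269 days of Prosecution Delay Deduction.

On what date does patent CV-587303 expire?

Base term: filing date + 22 years → 4 September 2009.
Marketing Approval Extension: 918 days (within the 1043-day cap) → +918 days → 10 March 2012.
Prosecution Delay Deduction: −269 days → 15 June 2011.

2011-06-15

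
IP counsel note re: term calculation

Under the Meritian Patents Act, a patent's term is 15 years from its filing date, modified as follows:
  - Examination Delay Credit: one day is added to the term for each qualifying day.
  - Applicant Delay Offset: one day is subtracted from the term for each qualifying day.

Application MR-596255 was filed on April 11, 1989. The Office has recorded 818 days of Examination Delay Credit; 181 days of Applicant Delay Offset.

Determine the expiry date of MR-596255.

Base term: filing date + 15 years → 11 April 2004.
Examination Delay Credit: +818 days → 8 July 2006.
Applicant Delay Offset: −181 days → 8 January 2006.

2006-01-08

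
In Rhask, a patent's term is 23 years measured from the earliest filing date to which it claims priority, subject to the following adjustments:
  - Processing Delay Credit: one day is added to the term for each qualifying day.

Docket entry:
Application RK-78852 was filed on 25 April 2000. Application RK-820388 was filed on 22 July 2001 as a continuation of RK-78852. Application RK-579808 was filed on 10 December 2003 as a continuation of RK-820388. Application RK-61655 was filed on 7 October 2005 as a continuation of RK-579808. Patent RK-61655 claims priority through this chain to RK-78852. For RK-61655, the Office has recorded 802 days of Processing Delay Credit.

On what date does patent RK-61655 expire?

July 5, 2025

Earliest priority filing: 25 April 2000.
Base term: 25 April 2000 + 23 years → 25 April 2023.
Processing Delay Credit: +802 days → 5 July 2025.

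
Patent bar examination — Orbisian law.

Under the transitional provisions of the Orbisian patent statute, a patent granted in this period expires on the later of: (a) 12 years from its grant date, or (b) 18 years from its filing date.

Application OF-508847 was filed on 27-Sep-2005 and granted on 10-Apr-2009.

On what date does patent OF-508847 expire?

(a) grant + 12 years → 10 April 2021.
(b) filing + 18 years → 27 September 2023.
Later of the two: 27 September 2023.

2023-09-27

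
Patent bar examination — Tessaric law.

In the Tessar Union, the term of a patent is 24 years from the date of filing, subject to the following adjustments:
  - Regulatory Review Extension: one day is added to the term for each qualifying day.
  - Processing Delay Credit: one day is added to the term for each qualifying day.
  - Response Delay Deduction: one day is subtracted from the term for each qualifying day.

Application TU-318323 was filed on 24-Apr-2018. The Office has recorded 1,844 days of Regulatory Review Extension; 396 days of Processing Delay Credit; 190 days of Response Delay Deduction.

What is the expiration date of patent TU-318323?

Base term: filing date + 24 years → 24 April 2042.
Regulatory Review Extension: +1844 days → 12 May 2047.
Processing Delay Credit: +396 days → 11 June 2048.
Response Delay Deduction: −190 days → 4 December 2047.

2047-12-04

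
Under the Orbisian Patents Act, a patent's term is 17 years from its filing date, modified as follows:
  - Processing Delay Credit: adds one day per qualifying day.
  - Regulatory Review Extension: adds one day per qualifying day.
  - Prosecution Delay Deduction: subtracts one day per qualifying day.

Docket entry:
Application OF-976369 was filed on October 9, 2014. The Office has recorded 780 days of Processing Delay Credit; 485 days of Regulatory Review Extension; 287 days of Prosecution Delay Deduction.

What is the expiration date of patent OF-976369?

Base term: filing date + 17 years → 9 October 2031.
Processing Delay Credit: +780 days → 27 November 2033.
Regulatory Review Extension: +485 days → 27 March 2035.
Prosecution Delay Deduction: −287 days → 13 June 2034.

2034-06-13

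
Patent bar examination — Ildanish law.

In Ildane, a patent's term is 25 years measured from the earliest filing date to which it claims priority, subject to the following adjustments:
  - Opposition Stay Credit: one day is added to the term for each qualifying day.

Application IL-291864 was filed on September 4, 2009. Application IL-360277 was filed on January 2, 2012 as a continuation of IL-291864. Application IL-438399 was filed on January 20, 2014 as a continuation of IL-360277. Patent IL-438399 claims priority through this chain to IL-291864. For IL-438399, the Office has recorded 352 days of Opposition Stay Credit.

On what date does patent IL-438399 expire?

August 22, 2035

Earliest priority filing: 4 September 2009.
Base term: 4 September 2009 + 25 years → 4 September 2034.
Opposition Stay Credit: +352 days → 22 August 2035.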